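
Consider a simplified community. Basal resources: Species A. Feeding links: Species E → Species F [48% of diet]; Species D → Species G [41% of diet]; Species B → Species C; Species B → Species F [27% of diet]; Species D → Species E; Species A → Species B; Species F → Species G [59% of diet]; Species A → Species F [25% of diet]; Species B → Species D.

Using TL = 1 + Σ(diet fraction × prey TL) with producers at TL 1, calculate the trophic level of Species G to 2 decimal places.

Species B: 1 + 1 = 2
Species C: 1 + 2 = 3
Species D: 1 + 2 = 3
Species E: 1 + 3 = 4
Species F: 1 + (0.48×4 + 0.27×2 + 0.25×1) = 3.71
Species G: 1 + (0.59×3.71 + 0.41×3) = 4.4189

4.42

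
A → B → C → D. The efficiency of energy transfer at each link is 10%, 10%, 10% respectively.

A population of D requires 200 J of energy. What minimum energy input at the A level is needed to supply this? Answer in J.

Cumulative transfer efficiency: 0.1 × 0.1 × 0.1 = 0.001
A energy = 200 / 0.001 = 200000 J

200000 J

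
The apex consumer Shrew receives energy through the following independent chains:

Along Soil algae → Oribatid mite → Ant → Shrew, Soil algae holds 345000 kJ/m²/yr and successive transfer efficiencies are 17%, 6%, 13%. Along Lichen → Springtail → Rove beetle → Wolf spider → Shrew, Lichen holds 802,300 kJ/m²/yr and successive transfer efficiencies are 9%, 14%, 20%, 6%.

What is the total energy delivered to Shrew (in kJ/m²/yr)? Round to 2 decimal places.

578.78 kJ/m²/yr

Via Soil algae: 345000 × 0.17 × 0.06 × 0.13 = 457.47 kJ/m²/yr
Via Lichen: 802300 × 0.09 × 0.14 × 0.2 × 0.06 = 121.30776 kJ/m²/yr
Total at Shrew: 457.47 + 121.30776 = 578.77776 kJ/m²/yr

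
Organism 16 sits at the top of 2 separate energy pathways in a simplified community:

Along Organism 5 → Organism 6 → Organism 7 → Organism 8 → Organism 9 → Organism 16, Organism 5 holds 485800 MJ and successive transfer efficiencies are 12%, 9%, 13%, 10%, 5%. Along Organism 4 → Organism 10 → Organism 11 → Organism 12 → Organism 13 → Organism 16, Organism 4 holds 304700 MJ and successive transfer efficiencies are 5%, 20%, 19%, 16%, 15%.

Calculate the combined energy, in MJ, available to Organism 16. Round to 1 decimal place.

Via Organism 5: 485800 × 0.12 × 0.09 × 0.13 × 0.1 × 0.05 = 3.410316 MJ
Via Organism 4: 304700 × 0.05 × 0.2 × 0.19 × 0.16 × 0.15 = 13.89432 MJ
Total at Organism 16: 3.410316 + 13.89432 = 17.304636 MJ

17.3 MJ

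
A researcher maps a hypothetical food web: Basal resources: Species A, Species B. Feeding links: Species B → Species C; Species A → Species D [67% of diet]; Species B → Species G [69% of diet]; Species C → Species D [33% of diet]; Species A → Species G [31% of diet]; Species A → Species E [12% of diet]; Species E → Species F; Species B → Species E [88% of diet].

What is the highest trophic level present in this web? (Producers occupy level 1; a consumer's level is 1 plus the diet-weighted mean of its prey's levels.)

Species C: 1 + 1 = 2
Species D: 1 + (0.33×2 + 0.67×1) = 2.33
Species E: 1 + (0.12×1 + 0.88×1) = 2
Species F: 1 + 2 = 3
Species G: 1 + (0.69×1 + 0.31×1) = 2

3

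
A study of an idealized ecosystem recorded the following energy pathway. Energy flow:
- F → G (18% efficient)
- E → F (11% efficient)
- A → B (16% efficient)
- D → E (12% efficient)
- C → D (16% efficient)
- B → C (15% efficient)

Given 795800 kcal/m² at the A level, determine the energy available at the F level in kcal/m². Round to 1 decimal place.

40.3 kcal/m²

B: 795800 × 0.16 = 127328 kcal/m²
C: 127328 × 0.15 = 19099.2 kcal/m²
D: 19099.2 × 0.16 = 3055.872 kcal/m²
E: 3055.872 × 0.12 = 366.70464 kcal/m²
F: 366.70464 × 0.11 = 40.3375104 kcal/m²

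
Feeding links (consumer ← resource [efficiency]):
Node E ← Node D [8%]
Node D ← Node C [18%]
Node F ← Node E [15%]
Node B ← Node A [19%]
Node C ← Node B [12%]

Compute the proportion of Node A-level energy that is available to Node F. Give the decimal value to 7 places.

Product of link efficiencies: 0.19 × 0.12 × 0.18 × 0.08 × 0.15 = 0.000049248

0.0000492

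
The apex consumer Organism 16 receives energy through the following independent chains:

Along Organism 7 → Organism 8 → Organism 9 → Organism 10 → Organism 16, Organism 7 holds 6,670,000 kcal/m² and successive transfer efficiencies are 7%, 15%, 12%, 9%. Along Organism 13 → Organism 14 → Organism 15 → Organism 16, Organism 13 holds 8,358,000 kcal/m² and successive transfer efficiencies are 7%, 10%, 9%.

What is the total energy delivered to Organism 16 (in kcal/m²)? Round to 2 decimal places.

Via Organism 7: 6670000 × 0.07 × 0.15 × 0.12 × 0.09 = 756.378 kcal/m²
Via Organism 13: 8358000 × 0.07 × 0.1 × 0.09 = 5265.54 kcal/m²
Total at Organism 16: 756.378 + 5265.54 = 6021.918 kcal/m²

6021.92 kcal/m²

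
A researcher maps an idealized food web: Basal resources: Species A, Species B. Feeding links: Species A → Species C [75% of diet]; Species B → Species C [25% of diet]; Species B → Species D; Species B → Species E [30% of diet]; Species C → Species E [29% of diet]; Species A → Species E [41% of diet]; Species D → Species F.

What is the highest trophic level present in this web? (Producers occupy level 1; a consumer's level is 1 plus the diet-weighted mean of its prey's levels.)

Species C: 1 + (0.75×1 + 0.25×1) = 2
Species D: 1 + 1 = 2
Species E: 1 + (0.3×1 + 0.29×2 + 0.41×1) = 2.29
Species F: 1 + 2 = 3

3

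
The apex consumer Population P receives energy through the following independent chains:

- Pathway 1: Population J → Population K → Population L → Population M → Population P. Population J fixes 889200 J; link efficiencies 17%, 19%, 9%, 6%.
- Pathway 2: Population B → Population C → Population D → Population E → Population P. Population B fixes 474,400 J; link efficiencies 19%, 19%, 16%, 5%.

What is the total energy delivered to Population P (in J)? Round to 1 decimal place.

292.1 J

Pathway 1: 889200 × 0.17 × 0.19 × 0.09 × 0.06 = 155.094264 J
Pathway 2: 474400 × 0.19 × 0.19 × 0.16 × 0.05 = 137.00672 J
Total at Population P: 155.094264 + 137.00672 = 292.100984 J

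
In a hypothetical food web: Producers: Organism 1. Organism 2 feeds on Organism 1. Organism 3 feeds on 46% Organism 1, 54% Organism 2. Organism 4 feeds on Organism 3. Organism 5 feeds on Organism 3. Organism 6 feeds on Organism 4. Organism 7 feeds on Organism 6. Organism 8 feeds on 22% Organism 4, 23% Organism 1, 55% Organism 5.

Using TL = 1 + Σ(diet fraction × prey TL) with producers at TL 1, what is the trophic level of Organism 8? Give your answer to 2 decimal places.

Organism 2: 1 + 1 = 2
Organism 3: 1 + (0.46×1 + 0.54×2) = 2.54
Organism 4: 1 + 2.54 = 3.54
Organism 5: 1 + 2.54 = 3.54
Organism 6: 1 + 3.54 = 4.54
Organism 7: 1 + 4.54 = 5.54
Organism 8: 1 + (0.22×3.54 + 0.23×1 + 0.55×3.54) = 3.9558

3.96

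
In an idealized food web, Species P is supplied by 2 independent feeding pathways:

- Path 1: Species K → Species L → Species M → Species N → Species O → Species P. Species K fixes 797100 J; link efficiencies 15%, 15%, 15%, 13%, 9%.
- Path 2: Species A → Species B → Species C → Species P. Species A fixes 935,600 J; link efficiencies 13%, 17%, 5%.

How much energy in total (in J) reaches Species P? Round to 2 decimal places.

Path 1: 797100 × 0.15 × 0.15 × 0.15 × 0.13 × 0.09 = 31.47548625 J
Path 2: 935600 × 0.13 × 0.17 × 0.05 = 1033.838 J
Total at Species P: 31.47548625 + 1033.838 = 1065.31348625 J

1065.31 J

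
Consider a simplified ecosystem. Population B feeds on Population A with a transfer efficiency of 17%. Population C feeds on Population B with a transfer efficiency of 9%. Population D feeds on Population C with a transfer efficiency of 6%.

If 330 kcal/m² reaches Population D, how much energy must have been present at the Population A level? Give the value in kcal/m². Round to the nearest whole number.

359477 kcal/m²

Cumulative transfer efficiency: 0.17 × 0.09 × 0.06 = 0.000918
Population A energy = 330 / 0.000918 = 359477 kcal/m²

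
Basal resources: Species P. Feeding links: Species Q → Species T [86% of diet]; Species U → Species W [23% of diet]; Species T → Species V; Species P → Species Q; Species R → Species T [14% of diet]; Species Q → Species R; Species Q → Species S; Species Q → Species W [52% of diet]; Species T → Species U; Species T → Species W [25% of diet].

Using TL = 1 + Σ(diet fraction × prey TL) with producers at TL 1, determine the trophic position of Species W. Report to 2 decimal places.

3.78

Species Q: 1 + 1 = 2
Species R: 1 + 2 = 3
Species S: 1 + 2 = 3
Species T: 1 + (0.14×3 + 0.86×2) = 3.14
Species U: 1 + 3.14 = 4.14
Species V: 1 + 3.14 = 4.14
Species W: 1 + (0.52×2 + 0.23×4.14 + 0.25×3.14) = 3.7772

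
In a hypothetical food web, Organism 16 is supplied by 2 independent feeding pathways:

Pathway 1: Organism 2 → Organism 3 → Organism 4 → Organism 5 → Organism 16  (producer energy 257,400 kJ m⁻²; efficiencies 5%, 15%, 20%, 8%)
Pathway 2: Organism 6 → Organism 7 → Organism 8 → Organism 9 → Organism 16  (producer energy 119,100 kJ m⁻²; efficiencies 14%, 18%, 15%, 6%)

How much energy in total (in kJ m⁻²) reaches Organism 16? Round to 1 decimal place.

57.9 kJ m⁻²

Pathway 1: 257400 × 0.05 × 0.15 × 0.2 × 0.08 = 30.888 kJ m⁻²
Pathway 2: 119100 × 0.14 × 0.18 × 0.15 × 0.06 = 27.01188 kJ m⁻²
Total at Organism 16: 30.888 + 27.01188 = 57.89988 kJ m⁻²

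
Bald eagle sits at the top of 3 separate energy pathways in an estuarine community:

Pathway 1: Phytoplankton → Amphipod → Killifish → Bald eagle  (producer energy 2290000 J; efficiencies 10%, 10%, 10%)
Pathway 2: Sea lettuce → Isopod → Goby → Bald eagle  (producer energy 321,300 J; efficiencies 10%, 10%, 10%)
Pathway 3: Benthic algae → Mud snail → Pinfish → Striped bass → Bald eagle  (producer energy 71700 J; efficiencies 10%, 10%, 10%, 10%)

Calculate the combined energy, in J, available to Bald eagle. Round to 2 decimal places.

2618.47 J

Pathway 1: 2290000 × 0.1 × 0.1 × 0.1 = 2290 J
Pathway 2: 321300 × 0.1 × 0.1 × 0.1 = 321.3 J
Pathway 3: 71700 × 0.1 × 0.1 × 0.1 × 0.1 = 7.17 J
Total at Bald eagle: 2290 + 321.3 + 7.17 = 2618.47 J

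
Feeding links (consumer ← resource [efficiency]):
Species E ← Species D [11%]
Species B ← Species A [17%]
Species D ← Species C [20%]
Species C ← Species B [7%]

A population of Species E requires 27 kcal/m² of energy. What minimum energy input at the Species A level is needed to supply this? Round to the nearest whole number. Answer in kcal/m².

Cumulative transfer efficiency: 0.17 × 0.07 × 0.2 × 0.11 = 0.0002618
Species A energy = 27 / 0.0002618 = 103132 kcal/m²

103132 kcal/m²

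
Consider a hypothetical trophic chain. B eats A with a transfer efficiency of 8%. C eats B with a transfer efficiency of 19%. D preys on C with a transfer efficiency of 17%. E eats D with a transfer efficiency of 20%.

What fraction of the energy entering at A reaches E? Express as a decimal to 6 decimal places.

0.000517

Product of link efficiencies: 0.08 × 0.19 × 0.17 × 0.2 = 0.0005168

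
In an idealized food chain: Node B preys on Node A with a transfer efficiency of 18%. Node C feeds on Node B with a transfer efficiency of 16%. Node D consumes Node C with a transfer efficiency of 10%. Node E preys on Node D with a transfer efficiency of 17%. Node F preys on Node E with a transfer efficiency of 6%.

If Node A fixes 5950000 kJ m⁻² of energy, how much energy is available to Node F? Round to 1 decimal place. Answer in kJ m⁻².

174.8 kJ m⁻²

Node B: 5950000 × 0.18 = 1071000 kJ m⁻²
Node C: 1071000 × 0.16 = 171360 kJ m⁻²
Node D: 171360 × 0.1 = 17136 kJ m⁻²
Node E: 17136 × 0.17 = 2913.12 kJ m⁻²
Node F: 2913.12 × 0.06 = 174.7872 kJ m⁻²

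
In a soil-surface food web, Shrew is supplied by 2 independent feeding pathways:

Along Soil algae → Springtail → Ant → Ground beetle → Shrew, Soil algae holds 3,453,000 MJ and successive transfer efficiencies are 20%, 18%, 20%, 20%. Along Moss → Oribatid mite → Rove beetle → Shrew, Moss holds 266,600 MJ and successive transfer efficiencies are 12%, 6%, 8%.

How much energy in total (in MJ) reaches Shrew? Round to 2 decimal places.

Via Soil algae: 3453000 × 0.2 × 0.18 × 0.2 × 0.2 = 4972.32 MJ
Via Moss: 266600 × 0.12 × 0.06 × 0.08 = 153.5616 MJ
Total at Shrew: 4972.32 + 153.5616 = 5125.8816 MJ

5125.88 MJ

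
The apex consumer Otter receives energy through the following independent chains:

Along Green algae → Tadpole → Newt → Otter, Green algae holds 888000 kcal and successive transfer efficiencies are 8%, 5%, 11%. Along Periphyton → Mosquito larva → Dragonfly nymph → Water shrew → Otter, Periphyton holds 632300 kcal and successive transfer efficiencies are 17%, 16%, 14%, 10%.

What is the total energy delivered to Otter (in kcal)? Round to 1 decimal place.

631.5 kcal

Via Green algae: 888000 × 0.08 × 0.05 × 0.11 = 390.72 kcal
Via Periphyton: 632300 × 0.17 × 0.16 × 0.14 × 0.1 = 240.77984 kcal
Total at Otter: 390.72 + 240.77984 = 631.49984 kcal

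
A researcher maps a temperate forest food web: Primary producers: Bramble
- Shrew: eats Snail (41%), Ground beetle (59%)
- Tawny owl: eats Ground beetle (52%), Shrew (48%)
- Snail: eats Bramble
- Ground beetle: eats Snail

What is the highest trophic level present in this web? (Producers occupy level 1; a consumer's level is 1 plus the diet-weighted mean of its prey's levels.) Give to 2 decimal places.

4.28

Snail: 1 + 1 = 2
Ground beetle: 1 + 2 = 3
Shrew: 1 + (0.41×2 + 0.59×3) = 3.59
Tawny owl: 1 + (0.52×3 + 0.48×3.59) = 4.2832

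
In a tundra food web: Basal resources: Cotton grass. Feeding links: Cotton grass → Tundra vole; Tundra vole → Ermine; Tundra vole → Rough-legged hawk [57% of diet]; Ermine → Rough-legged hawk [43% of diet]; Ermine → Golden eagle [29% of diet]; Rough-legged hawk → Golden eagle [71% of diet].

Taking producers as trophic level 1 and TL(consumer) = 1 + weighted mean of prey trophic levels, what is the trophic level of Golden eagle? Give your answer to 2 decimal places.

Tundra vole: 1 + 1 = 2
Ermine: 1 + 2 = 3
Rough-legged hawk: 1 + (0.57×2 + 0.43×3) = 3.43
Golden eagle: 1 + (0.29×3 + 0.71×3.43) = 4.3053

4.31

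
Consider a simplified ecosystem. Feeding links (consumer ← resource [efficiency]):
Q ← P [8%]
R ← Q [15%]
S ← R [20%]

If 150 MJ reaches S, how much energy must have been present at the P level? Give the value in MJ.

62500 MJ

Cumulative transfer efficiency: 0.08 × 0.15 × 0.2 = 0.0024
P energy = 150 / 0.0024 = 62500 MJ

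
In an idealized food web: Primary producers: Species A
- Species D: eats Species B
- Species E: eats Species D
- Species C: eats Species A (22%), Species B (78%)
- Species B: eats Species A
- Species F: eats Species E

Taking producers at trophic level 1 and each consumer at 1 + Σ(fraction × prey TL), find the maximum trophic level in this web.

5

Species B: 1 + 1 = 2
Species C: 1 + (0.22×1 + 0.78×2) = 2.78
Species D: 1 + 2 = 3
Species E: 1 + 3 = 4
Species F: 1 + 4 = 5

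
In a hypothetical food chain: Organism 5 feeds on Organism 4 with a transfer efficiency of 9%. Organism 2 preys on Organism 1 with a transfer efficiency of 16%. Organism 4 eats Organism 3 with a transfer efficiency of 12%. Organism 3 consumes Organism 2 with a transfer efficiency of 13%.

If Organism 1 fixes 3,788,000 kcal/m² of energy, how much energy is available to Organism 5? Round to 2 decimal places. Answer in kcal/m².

Organism 2: 3788000 × 0.16 = 606080 kcal/m²
Organism 3: 606080 × 0.13 = 78790.4 kcal/m²
Organism 4: 78790.4 × 0.12 = 9454.848 kcal/m²
Organism 5: 9454.848 × 0.09 = 850.93632 kcal/m²

850.94 kcal/m²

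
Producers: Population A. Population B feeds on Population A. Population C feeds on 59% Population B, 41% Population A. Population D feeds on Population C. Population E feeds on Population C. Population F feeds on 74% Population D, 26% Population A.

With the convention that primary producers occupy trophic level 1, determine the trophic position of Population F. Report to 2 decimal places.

Population B: 1 + 1 = 2
Population C: 1 + (0.59×2 + 0.41×1) = 2.59
Population D: 1 + 2.59 = 3.59
Population E: 1 + 2.59 = 3.59
Population F: 1 + (0.74×3.59 + 0.26×1) = 3.9166

3.92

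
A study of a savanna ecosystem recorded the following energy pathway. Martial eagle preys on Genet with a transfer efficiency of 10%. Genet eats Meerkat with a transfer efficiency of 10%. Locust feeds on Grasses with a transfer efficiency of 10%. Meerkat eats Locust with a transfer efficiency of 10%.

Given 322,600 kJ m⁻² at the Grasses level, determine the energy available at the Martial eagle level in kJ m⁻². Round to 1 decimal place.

32.3 kJ m⁻²

Locust: 322600 × 0.1 = 32260 kJ m⁻²
Meerkat: 32260 × 0.1 = 3226 kJ m⁻²
Genet: 3226 × 0.1 = 322.6 kJ m⁻²
Martial eagle: 322.6 × 0.1 = 32.26 kJ m⁻²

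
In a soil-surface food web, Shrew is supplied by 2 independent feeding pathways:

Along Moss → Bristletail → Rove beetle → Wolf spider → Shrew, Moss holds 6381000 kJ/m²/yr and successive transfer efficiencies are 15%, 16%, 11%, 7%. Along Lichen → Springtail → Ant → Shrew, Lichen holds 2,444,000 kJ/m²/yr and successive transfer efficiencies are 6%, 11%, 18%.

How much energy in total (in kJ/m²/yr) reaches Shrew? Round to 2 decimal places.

4082.68 kJ/m²/yr

Via Moss: 6381000 × 0.15 × 0.16 × 0.11 × 0.07 = 1179.2088 kJ/m²/yr
Via Lichen: 2444000 × 0.06 × 0.11 × 0.18 = 2903.472 kJ/m²/yr
Total at Shrew: 1179.2088 + 2903.472 = 4082.6808 kJ/m²/yr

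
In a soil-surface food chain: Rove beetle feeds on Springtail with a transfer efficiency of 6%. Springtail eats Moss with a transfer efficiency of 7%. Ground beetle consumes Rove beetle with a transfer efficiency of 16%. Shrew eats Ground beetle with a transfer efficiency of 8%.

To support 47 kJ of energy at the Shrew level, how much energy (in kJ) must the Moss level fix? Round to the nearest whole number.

874256 kJ

Cumulative transfer efficiency: 0.07 × 0.06 × 0.16 × 0.08 = 0.00005376
Moss energy = 47 / 0.00005376 = 874256 kJ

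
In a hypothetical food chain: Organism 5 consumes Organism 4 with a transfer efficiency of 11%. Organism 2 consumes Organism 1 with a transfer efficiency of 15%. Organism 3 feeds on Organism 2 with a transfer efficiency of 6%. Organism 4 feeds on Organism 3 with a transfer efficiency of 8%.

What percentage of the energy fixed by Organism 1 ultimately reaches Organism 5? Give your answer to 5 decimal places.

0.00792%

Product of link efficiencies: 0.15 × 0.06 × 0.08 × 0.11 = 0.0000792
As a percentage: 0.0000792 × 100 = 0.00792%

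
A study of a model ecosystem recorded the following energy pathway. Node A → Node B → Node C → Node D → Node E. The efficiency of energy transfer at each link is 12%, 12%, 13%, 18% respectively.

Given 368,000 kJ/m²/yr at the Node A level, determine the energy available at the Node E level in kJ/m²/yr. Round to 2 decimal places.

Node B: 368000 × 0.12 = 44160 kJ/m²/yr
Node C: 44160 × 0.12 = 5299.2 kJ/m²/yr
Node D: 5299.2 × 0.13 = 688.896 kJ/m²/yr
Node E: 688.896 × 0.18 = 124.00128 kJ/m²/yr

124.00 kJ/m²/yr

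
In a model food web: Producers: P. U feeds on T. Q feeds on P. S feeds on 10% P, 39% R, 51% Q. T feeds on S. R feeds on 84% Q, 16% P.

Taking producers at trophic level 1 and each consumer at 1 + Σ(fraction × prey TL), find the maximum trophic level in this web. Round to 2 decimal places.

5.23

Q: 1 + 1 = 2
R: 1 + (0.84×2 + 0.16×1) = 2.84
S: 1 + (0.1×1 + 0.39×2.84 + 0.51×2) = 3.2276
T: 1 + 3.2276 = 4.2276
U: 1 + 4.2276 = 5.2276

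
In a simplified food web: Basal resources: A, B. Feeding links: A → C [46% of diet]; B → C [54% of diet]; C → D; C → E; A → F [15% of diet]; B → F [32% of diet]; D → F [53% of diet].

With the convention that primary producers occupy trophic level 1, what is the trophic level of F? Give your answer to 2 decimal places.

C: 1 + (0.46×1 + 0.54×1) = 2
D: 1 + 2 = 3
E: 1 + 2 = 3
F: 1 + (0.15×1 + 0.32×1 + 0.53×3) = 3.06

3.06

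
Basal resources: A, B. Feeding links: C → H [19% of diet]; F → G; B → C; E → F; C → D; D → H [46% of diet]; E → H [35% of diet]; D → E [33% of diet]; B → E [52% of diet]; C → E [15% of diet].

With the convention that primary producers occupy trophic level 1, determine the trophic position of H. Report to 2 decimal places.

3.74

C: 1 + 1 = 2
D: 1 + 2 = 3
E: 1 + (0.52×1 + 0.15×2 + 0.33×3) = 2.81
F: 1 + 2.81 = 3.81
G: 1 + 3.81 = 4.81
H: 1 + (0.46×3 + 0.35×2.81 + 0.19×2) = 3.7435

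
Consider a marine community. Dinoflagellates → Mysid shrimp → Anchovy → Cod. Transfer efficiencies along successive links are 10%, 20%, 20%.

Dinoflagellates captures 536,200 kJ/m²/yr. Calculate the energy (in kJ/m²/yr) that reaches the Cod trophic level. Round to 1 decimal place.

Mysid shrimp: 536200 × 0.1 = 53620 kJ/m²/yr
Anchovy: 53620 × 0.2 = 10724 kJ/m²/yr
Cod: 10724 × 0.2 = 2144.8 kJ/m²/yr

2144.8 kJ/m²/yr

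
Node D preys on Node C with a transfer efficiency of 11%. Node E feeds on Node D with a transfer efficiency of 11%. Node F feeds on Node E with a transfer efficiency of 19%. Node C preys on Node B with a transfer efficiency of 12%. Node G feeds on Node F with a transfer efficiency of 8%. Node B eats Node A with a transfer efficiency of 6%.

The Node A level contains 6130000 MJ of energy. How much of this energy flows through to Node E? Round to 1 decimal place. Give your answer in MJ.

534.0 MJ

Node B: 6130000 × 0.06 = 367800 MJ
Node C: 367800 × 0.12 = 44136 MJ
Node D: 44136 × 0.11 = 4854.96 MJ
Node E: 4854.96 × 0.11 = 534.0456 MJ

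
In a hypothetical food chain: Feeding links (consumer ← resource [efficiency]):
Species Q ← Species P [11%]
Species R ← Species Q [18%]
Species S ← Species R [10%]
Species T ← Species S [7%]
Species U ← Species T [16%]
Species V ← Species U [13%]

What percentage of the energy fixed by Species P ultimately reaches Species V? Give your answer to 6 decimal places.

Product of link efficiencies: 0.11 × 0.18 × 0.1 × 0.07 × 0.16 × 0.13 = 0.00000288288
As a percentage: 0.00000288288 × 100 = 0.000288%

0.000288%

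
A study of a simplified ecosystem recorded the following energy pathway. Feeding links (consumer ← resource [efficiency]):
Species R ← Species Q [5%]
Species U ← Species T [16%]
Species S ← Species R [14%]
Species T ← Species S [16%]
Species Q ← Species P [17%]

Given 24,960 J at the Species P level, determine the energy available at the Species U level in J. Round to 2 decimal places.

Species Q: 24960 × 0.17 = 4243.2 J
Species R: 4243.2 × 0.05 = 212.16 J
Species S: 212.16 × 0.14 = 29.7024 J
Species T: 29.7024 × 0.16 = 4.752384 J
Species U: 4.752384 × 0.16 = 0.76038144 J

0.76 J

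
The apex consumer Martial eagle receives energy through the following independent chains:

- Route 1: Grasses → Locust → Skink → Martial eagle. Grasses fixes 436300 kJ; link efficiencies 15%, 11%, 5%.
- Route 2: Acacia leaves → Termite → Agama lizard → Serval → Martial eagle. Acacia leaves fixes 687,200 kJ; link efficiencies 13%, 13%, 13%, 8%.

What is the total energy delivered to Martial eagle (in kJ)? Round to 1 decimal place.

Route 1: 436300 × 0.15 × 0.11 × 0.05 = 359.9475 kJ
Route 2: 687200 × 0.13 × 0.13 × 0.13 × 0.08 = 120.782272 kJ
Total at Martial eagle: 359.9475 + 120.782272 = 480.729772 kJ

480.7 kJ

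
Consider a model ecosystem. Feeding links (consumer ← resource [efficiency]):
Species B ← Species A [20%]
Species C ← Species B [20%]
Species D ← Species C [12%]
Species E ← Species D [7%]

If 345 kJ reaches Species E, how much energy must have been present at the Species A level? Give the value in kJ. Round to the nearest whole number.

Cumulative transfer efficiency: 0.2 × 0.2 × 0.12 × 0.07 = 0.000336
Species A energy = 345 / 0.000336 = 1026786 kJ

1026786 kJ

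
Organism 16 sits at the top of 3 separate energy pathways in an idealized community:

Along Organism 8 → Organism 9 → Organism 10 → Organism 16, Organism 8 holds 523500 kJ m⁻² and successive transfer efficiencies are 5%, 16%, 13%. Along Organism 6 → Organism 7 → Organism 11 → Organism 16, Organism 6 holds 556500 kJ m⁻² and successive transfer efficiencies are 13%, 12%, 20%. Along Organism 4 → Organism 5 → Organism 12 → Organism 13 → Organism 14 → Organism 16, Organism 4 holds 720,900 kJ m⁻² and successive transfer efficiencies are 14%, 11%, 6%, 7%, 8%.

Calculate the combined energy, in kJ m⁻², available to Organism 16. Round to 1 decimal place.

Via Organism 8: 523500 × 0.05 × 0.16 × 0.13 = 544.44 kJ m⁻²
Via Organism 6: 556500 × 0.13 × 0.12 × 0.2 = 1736.28 kJ m⁻²
Via Organism 4: 720900 × 0.14 × 0.11 × 0.06 × 0.07 × 0.08 = 3.73022496 kJ m⁻²
Total at Organism 16: 544.44 + 1736.28 + 3.73022496 = 2284.45022496 kJ m⁻²

2284.5 kJ m⁻²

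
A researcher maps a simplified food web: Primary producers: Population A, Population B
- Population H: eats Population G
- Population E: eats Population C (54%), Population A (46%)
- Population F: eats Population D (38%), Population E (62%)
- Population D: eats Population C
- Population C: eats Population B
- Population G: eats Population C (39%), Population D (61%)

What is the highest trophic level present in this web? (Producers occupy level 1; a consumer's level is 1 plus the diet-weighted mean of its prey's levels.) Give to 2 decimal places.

4.61

Population C: 1 + 1 = 2
Population D: 1 + 2 = 3
Population E: 1 + (0.54×2 + 0.46×1) = 2.54
Population F: 1 + (0.38×3 + 0.62×2.54) = 3.7148
Population G: 1 + (0.39×2 + 0.61×3) = 3.61
Population H: 1 + 3.61 = 4.61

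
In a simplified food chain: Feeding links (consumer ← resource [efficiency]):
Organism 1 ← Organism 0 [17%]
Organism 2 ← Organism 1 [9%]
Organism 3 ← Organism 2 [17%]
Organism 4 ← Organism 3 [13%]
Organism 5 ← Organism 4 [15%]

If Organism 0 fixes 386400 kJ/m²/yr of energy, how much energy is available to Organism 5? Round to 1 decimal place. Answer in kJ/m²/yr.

19.6 kJ/m²/yr

Organism 1: 386400 × 0.17 = 65688 kJ/m²/yr
Organism 2: 65688 × 0.09 = 5911.92 kJ/m²/yr
Organism 3: 5911.92 × 0.17 = 1005.0264 kJ/m²/yr
Organism 4: 1005.0264 × 0.13 = 130.653432 kJ/m²/yr
Organism 5: 130.653432 × 0.15 = 19.5980148 kJ/m²/yr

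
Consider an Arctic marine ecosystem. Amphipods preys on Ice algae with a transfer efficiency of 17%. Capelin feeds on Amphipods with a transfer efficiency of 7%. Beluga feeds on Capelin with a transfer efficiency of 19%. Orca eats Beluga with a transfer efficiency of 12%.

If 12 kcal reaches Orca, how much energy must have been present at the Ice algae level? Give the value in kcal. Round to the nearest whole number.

Cumulative transfer efficiency: 0.17 × 0.07 × 0.19 × 0.12 = 0.00027132
Ice algae energy = 12 / 0.00027132 = 44228 kcal

44228 kcal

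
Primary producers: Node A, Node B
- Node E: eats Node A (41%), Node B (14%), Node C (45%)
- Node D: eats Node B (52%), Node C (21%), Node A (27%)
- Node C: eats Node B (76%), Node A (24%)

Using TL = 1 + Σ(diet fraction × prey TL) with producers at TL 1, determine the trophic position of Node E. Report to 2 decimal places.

Node C: 1 + (0.76×1 + 0.24×1) = 2
Node D: 1 + (0.52×1 + 0.21×2 + 0.27×1) = 2.21
Node E: 1 + (0.41×1 + 0.14×1 + 0.45×2) = 2.45

2.45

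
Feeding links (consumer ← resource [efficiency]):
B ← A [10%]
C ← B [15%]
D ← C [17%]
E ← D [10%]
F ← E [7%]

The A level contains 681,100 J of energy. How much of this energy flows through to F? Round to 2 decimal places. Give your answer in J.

B: 681100 × 0.1 = 68110 J
C: 68110 × 0.15 = 10216.5 J
D: 10216.5 × 0.17 = 1736.805 J
E: 1736.805 × 0.1 = 173.6805 J
F: 173.6805 × 0.07 = 12.157635 J

12.16 J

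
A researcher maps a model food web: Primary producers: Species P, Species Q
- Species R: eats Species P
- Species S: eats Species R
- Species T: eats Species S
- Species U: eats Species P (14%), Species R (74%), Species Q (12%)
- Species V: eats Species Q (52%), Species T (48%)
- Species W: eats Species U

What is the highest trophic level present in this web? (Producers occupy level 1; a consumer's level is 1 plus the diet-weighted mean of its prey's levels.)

Species R: 1 + 1 = 2
Species S: 1 + 2 = 3
Species T: 1 + 3 = 4
Species U: 1 + (0.14×1 + 0.74×2 + 0.12×1) = 2.74
Species V: 1 + (0.52×1 + 0.48×4) = 3.44
Species W: 1 + 2.74 = 3.74

4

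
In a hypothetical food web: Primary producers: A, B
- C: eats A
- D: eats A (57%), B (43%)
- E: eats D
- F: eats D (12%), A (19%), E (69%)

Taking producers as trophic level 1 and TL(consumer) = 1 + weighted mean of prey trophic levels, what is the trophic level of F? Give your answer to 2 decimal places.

3.50

C: 1 + 1 = 2
D: 1 + (0.57×1 + 0.43×1) = 2
E: 1 + 2 = 3
F: 1 + (0.12×2 + 0.19×1 + 0.69×3) = 3.5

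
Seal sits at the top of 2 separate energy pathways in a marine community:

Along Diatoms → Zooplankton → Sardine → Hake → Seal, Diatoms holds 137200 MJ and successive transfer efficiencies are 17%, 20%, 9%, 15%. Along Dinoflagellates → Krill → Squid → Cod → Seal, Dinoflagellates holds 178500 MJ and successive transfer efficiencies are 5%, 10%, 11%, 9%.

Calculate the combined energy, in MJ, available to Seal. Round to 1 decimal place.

Via Diatoms: 137200 × 0.17 × 0.2 × 0.09 × 0.15 = 62.9748 MJ
Via Dinoflagellates: 178500 × 0.05 × 0.1 × 0.11 × 0.09 = 8.83575 MJ
Total at Seal: 62.9748 + 8.83575 = 71.81055 MJ

71.8 MJ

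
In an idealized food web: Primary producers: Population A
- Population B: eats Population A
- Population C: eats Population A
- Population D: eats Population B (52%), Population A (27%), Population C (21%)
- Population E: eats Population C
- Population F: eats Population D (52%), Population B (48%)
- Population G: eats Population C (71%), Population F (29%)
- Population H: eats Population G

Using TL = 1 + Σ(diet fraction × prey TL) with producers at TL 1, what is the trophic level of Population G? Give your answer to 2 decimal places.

3.40

Population B: 1 + 1 = 2
Population C: 1 + 1 = 2
Population D: 1 + (0.52×2 + 0.27×1 + 0.21×2) = 2.73
Population E: 1 + 2 = 3
Population F: 1 + (0.52×2.73 + 0.48×2) = 3.3796
Population G: 1 + (0.71×2 + 0.29×3.3796) = 3.400084
Population H: 1 + 3.400084 = 4.400084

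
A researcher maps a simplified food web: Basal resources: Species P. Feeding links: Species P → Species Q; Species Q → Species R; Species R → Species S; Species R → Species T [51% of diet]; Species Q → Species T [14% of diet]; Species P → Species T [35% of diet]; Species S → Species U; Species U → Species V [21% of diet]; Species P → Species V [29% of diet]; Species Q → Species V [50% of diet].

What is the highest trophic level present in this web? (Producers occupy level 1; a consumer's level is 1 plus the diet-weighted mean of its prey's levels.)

Species Q: 1 + 1 = 2
Species R: 1 + 2 = 3
Species S: 1 + 3 = 4
Species T: 1 + (0.51×3 + 0.14×2 + 0.35×1) = 3.16
Species U: 1 + 4 = 5
Species V: 1 + (0.21×5 + 0.29×1 + 0.5×2) = 3.34

5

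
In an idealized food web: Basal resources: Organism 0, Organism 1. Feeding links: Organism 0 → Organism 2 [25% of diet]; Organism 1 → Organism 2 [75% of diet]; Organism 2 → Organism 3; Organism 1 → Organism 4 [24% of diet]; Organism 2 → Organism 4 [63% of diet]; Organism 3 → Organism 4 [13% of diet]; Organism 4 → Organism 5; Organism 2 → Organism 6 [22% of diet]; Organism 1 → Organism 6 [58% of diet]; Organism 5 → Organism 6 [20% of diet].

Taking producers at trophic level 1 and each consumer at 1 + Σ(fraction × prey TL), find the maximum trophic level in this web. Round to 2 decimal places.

3.89

Organism 2: 1 + (0.25×1 + 0.75×1) = 2
Organism 3: 1 + 2 = 3
Organism 4: 1 + (0.24×1 + 0.63×2 + 0.13×3) = 2.89
Organism 5: 1 + 2.89 = 3.89
Organism 6: 1 + (0.22×2 + 0.58×1 + 0.2×3.89) = 2.798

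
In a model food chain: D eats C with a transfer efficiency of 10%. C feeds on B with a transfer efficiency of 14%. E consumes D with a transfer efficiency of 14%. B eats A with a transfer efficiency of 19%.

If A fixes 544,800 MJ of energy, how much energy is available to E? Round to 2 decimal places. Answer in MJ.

B: 544800 × 0.19 = 103512 MJ
C: 103512 × 0.14 = 14491.68 MJ
D: 14491.68 × 0.1 = 1449.168 MJ
E: 1449.168 × 0.14 = 202.88352 MJ

202.88 MJ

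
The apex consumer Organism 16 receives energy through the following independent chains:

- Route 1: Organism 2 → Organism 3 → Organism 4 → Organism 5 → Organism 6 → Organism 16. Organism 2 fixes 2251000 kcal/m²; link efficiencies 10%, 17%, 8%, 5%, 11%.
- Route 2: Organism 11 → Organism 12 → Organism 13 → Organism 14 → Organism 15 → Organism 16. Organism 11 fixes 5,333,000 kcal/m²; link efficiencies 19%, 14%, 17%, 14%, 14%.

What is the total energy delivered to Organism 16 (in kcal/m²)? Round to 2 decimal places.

Route 1: 2251000 × 0.1 × 0.17 × 0.08 × 0.05 × 0.11 = 16.83748 kcal/m²
Route 2: 5333000 × 0.19 × 0.14 × 0.17 × 0.14 × 0.14 = 472.6701896 kcal/m²
Total at Organism 16: 16.83748 + 472.6701896 = 489.5076696 kcal/m²

489.51 kcal/m²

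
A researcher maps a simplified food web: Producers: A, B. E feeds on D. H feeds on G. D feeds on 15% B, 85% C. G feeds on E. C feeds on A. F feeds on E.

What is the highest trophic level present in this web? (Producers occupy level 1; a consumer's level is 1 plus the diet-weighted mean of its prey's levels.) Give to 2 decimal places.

C: 1 + 1 = 2
D: 1 + (0.15×1 + 0.85×2) = 2.85
E: 1 + 2.85 = 3.85
F: 1 + 3.85 = 4.85
G: 1 + 3.85 = 4.85
H: 1 + 4.85 = 5.85

5.85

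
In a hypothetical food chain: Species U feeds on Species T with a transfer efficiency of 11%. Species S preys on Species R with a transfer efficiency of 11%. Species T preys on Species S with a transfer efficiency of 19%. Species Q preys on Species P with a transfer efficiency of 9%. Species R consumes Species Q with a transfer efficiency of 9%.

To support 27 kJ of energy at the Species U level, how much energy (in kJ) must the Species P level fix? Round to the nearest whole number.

1449906 kJ

Cumulative transfer efficiency: 0.09 × 0.09 × 0.11 × 0.19 × 0.11 = 0.0000186219
Species P energy = 27 / 0.0000186219 = 1449906 kJ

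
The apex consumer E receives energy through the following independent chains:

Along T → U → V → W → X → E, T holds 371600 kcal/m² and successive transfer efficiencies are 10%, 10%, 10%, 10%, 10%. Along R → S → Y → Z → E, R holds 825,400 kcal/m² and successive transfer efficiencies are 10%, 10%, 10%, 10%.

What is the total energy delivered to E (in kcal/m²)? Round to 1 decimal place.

Via T: 371600 × 0.1 × 0.1 × 0.1 × 0.1 × 0.1 = 3.716 kcal/m²
Via R: 825400 × 0.1 × 0.1 × 0.1 × 0.1 = 82.54 kcal/m²
Total at E: 3.716 + 82.54 = 86.256 kcal/m²

86.3 kcal/m²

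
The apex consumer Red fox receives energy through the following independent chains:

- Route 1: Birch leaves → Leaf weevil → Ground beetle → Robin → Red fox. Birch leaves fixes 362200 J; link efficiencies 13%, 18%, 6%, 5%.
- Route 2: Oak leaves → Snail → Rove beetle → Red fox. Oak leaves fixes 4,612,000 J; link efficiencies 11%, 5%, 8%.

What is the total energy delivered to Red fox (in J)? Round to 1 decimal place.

Route 1: 362200 × 0.13 × 0.18 × 0.06 × 0.05 = 25.42644 J
Route 2: 4612000 × 0.11 × 0.05 × 0.08 = 2029.28 J
Total at Red fox: 25.42644 + 2029.28 = 2054.70644 J

2054.7 J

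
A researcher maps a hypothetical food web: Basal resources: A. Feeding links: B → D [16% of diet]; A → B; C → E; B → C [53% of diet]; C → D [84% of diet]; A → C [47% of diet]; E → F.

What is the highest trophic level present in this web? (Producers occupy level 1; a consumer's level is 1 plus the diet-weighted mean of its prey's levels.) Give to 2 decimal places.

4.53

B: 1 + 1 = 2
C: 1 + (0.53×2 + 0.47×1) = 2.53
D: 1 + (0.16×2 + 0.84×2.53) = 3.4452
E: 1 + 2.53 = 3.53
F: 1 + 3.53 = 4.53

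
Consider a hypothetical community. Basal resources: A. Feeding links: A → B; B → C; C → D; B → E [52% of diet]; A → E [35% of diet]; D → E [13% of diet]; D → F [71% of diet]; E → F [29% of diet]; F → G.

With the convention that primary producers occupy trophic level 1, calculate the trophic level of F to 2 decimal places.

B: 1 + 1 = 2
C: 1 + 2 = 3
D: 1 + 3 = 4
E: 1 + (0.52×2 + 0.35×1 + 0.13×4) = 2.91
F: 1 + (0.71×4 + 0.29×2.91) = 4.6839
G: 1 + 4.6839 = 5.6839

4.68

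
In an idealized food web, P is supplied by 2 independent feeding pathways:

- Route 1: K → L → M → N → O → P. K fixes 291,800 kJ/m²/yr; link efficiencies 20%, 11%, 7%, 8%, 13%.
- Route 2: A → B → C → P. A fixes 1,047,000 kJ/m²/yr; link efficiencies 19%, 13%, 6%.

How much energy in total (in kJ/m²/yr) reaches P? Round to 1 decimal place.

1556.3 kJ/m²/yr

Route 1: 291800 × 0.2 × 0.11 × 0.07 × 0.08 × 0.13 = 4.6734688 kJ/m²/yr
Route 2: 1047000 × 0.19 × 0.13 × 0.06 = 1551.654 kJ/m²/yr
Total at P: 4.6734688 + 1551.654 = 1556.3274688 kJ/m²/yr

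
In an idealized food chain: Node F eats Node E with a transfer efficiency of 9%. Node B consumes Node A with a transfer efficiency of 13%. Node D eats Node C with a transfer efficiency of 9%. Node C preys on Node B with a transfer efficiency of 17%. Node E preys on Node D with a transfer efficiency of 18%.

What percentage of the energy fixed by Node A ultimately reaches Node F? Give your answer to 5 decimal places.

Product of link efficiencies: 0.13 × 0.17 × 0.09 × 0.18 × 0.09 = 0.0000322218
As a percentage: 0.0000322218 × 100 = 0.00322%

0.00322%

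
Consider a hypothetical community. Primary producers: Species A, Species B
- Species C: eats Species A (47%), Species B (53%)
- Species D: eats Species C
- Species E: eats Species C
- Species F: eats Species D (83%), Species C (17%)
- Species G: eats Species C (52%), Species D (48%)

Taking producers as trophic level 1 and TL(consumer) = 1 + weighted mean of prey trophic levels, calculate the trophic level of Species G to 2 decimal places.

3.48

Species C: 1 + (0.47×1 + 0.53×1) = 2
Species D: 1 + 2 = 3
Species E: 1 + 2 = 3
Species F: 1 + (0.83×3 + 0.17×2) = 3.83
Species G: 1 + (0.52×2 + 0.48×3) = 3.48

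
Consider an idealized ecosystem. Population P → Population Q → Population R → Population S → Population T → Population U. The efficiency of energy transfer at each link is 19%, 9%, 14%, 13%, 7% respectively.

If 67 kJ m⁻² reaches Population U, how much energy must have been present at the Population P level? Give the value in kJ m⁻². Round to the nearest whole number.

Cumulative transfer efficiency: 0.19 × 0.09 × 0.14 × 0.13 × 0.07 = 0.0000217854
Population P energy = 67 / 0.0000217854 = 3075454 kJ m⁻²

3075454 kJ m⁻²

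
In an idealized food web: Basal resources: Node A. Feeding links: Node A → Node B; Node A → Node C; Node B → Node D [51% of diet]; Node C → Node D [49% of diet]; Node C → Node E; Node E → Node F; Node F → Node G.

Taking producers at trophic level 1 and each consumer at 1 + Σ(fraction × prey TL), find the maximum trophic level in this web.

Node B: 1 + 1 = 2
Node C: 1 + 1 = 2
Node D: 1 + (0.51×2 + 0.49×2) = 3
Node E: 1 + 2 = 3
Node F: 1 + 3 = 4
Node G: 1 + 4 = 5

5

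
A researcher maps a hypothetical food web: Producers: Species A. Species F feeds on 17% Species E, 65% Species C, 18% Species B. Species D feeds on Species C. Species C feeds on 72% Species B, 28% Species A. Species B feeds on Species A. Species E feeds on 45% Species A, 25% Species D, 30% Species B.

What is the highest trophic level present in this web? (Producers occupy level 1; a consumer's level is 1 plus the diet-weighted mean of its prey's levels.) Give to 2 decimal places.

Species B: 1 + 1 = 2
Species C: 1 + (0.72×2 + 0.28×1) = 2.72
Species D: 1 + 2.72 = 3.72
Species E: 1 + (0.45×1 + 0.25×3.72 + 0.3×2) = 2.98
Species F: 1 + (0.17×2.98 + 0.65×2.72 + 0.18×2) = 3.6346

3.72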